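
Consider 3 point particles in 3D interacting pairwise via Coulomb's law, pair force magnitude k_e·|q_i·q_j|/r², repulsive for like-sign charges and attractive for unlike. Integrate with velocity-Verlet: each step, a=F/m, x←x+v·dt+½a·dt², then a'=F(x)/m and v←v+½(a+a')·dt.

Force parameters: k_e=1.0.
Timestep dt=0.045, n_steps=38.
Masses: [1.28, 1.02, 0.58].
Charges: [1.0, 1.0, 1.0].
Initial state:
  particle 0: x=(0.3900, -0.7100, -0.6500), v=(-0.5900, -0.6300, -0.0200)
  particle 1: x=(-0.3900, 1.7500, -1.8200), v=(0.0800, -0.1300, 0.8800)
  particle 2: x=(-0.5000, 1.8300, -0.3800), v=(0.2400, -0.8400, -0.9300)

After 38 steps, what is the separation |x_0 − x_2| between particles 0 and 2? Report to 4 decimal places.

2.2603

step 0: x0=(0.3900, -0.7100, -0.6500) x1=(-0.3900, 1.7500, -1.8200) x2=(-0.5000, 1.8300, -0.3800)
step 1: x0=(0.3635, -0.7385, -0.6509) x1=(-0.3864, 1.7442, -1.7809) x2=(-0.4893, 1.7925, -0.4210)
step 2: x0=(0.3371, -0.7675, -0.6517) x1=(-0.3828, 1.7386, -1.7430) x2=(-0.4790, 1.7555, -0.4601)
step 3: x0=(0.3109, -0.7968, -0.6524) x1=(-0.3791, 1.7333, -1.7064) x2=(-0.4689, 1.7190, -0.4970)
step 4: x0=(0.2848, -0.8265, -0.6531) x1=(-0.3755, 1.7281, -1.6712) x2=(-0.4592, 1.6829, -0.5316)
step 5: x0=(0.2588, -0.8566, -0.6537) x1=(-0.3717, 1.7233, -1.6376) x2=(-0.4498, 1.6472, -0.5634)
step 6: x0=(0.2328, -0.8871, -0.6543) x1=(-0.3679, 1.7187, -1.6058) x2=(-0.4408, 1.6118, -0.5923)
step 7: x0=(0.2070, -0.9180, -0.6548) x1=(-0.3640, 1.7146, -1.5760) x2=(-0.4321, 1.5766, -0.6179)
step 8: x0=(0.1813, -0.9493, -0.6553) x1=(-0.3600, 1.7111, -1.5483) x2=(-0.4239, 1.5413, -0.6397)
step 9: x0=(0.1557, -0.9810, -0.6557) x1=(-0.3559, 1.7082, -1.5230) x2=(-0.4160, 1.5058, -0.6576)
step 10: x0=(0.1302, -1.0132, -0.6560) x1=(-0.3517, 1.7060, -1.5002) x2=(-0.4085, 1.4699, -0.6712)
step 11: x0=(0.1047, -1.0458, -0.6563) x1=(-0.3474, 1.7049, -1.4800) x2=(-0.4015, 1.4332, -0.6803)
step 12: x0=(0.0794, -1.0788, -0.6565) x1=(-0.3429, 1.7048, -1.4624) x2=(-0.3949, 1.3954, -0.6848)
step 13: x0=(0.0541, -1.1122, -0.6567) x1=(-0.3382, 1.7060, -1.4476) x2=(-0.3887, 1.3564, -0.6848)
step 14: x0=(0.0289, -1.1460, -0.6568) x1=(-0.3334, 1.7086, -1.4354) x2=(-0.3829, 1.3158, -0.6802)
step 15: x0=(0.0037, -1.1803, -0.6568) x1=(-0.3285, 1.7127, -1.4256) x2=(-0.3775, 1.2736, -0.6714)
step 16: x0=(-0.0214, -1.2149, -0.6568) x1=(-0.3235, 1.7183, -1.4182) x2=(-0.3724, 1.2297, -0.6586)
step 17: x0=(-0.0465, -1.2500, -0.6568) x1=(-0.3183, 1.7253, -1.4128) x2=(-0.3677, 1.1840, -0.6423)
step 18: x0=(-0.0715, -1.2855, -0.6568) x1=(-0.3131, 1.7339, -1.4093) x2=(-0.3632, 1.1367, -0.6228)
step 19: x0=(-0.0964, -1.3215, -0.6567) x1=(-0.3078, 1.7439, -1.4075) x2=(-0.3589, 1.0877, -0.6004)
step 20: x0=(-0.1213, -1.3578, -0.6565) x1=(-0.3024, 1.7553, -1.4072) x2=(-0.3549, 1.0374, -0.5755)
step 21: x0=(-0.1462, -1.3946, -0.6564) x1=(-0.2969, 1.7679, -1.4081) x2=(-0.3511, 0.9857, -0.5484)
step 22: x0=(-0.1710, -1.4318, -0.6562) x1=(-0.2914, 1.7817, -1.4102) x2=(-0.3475, 0.9329, -0.5193)
step 23: x0=(-0.1959, -1.4694, -0.6560) x1=(-0.2858, 1.7965, -1.4132) x2=(-0.3440, 0.8792, -0.4886)
step 24: x0=(-0.2207, -1.5075, -0.6558) x1=(-0.2801, 1.8124, -1.4171) x2=(-0.3406, 0.8246, -0.4564)
step 25: x0=(-0.2455, -1.5459, -0.6556) x1=(-0.2745, 1.8291, -1.4218) x2=(-0.3374, 0.7693, -0.4228)
step 26: x0=(-0.2702, -1.5848, -0.6554) x1=(-0.2687, 1.8467, -1.4272) x2=(-0.3342, 0.7135, -0.3880)
step 27: x0=(-0.2950, -1.6241, -0.6552) x1=(-0.2630, 1.8651, -1.4331) x2=(-0.3311, 0.6573, -0.3522)
step 28: x0=(-0.3198, -1.6638, -0.6550) x1=(-0.2572, 1.8842, -1.4396) x2=(-0.3281, 0.6007, -0.3154)
step 29: x0=(-0.3445, -1.7039, -0.6548) x1=(-0.2514, 1.9039, -1.4466) x2=(-0.3252, 0.5439, -0.2777)
step 30: x0=(-0.3693, -1.7445, -0.6546) x1=(-0.2455, 1.9243, -1.4540) x2=(-0.3223, 0.4869, -0.2392)
step 31: x0=(-0.3941, -1.7854, -0.6545) x1=(-0.2397, 1.9452, -1.4618) x2=(-0.3194, 0.4298, -0.2000)
step 32: x0=(-0.4188, -1.8268, -0.6544) x1=(-0.2338, 1.9666, -1.4700) x2=(-0.3165, 0.3728, -0.1600)
step 33: x0=(-0.4437, -1.8686, -0.6544) x1=(-0.2278, 1.9886, -1.4785) x2=(-0.3136, 0.3157, -0.1193)
step 34: x0=(-0.4685, -1.9107, -0.6544) x1=(-0.2219, 2.0110, -1.4872) x2=(-0.3107, 0.2587, -0.0781)
step 35: x0=(-0.4933, -1.9533, -0.6545) x1=(-0.2159, 2.0338, -1.4963) x2=(-0.3078, 0.2019, -0.0362)
step 36: x0=(-0.5182, -1.9962, -0.6547) x1=(-0.2099, 2.0570, -1.5056) x2=(-0.3049, 0.1452, 0.0063)
step 37: x0=(-0.5432, -2.0396, -0.6549) x1=(-0.2039, 2.0806, -1.5151) x2=(-0.3019, 0.0888, 0.0493)
step 38: x0=(-0.5681, -2.0833, -0.6552) x1=(-0.1979, 2.1045, -1.5248) x2=(-0.2989, 0.0325, 0.0929)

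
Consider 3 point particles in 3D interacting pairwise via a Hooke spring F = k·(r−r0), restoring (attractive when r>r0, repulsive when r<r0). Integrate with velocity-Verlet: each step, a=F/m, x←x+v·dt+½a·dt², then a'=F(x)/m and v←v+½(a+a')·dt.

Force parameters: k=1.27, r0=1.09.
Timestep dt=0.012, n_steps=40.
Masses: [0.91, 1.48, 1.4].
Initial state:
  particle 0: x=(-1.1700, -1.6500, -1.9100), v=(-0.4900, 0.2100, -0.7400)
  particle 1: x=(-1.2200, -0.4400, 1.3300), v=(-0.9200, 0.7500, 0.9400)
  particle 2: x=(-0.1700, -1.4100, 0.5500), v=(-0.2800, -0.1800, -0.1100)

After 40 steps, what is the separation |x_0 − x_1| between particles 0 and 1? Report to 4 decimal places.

3.3970

step 0: x0=(-1.1700, -1.6500, -1.9100) x1=(-1.2200, -0.4400, 1.3300) x2=(-0.1700, -1.4100, 0.5500)
step 1: x0=(-1.1758, -1.6474, -1.9185) x1=(-1.2310, -0.4311, 1.3411) x2=(-0.1734, -1.4121, 0.5486)
step 2: x0=(-1.1815, -1.6446, -1.9263) x1=(-1.2420, -0.4223, 1.3519) x2=(-0.1770, -1.4143, 0.5470)
step 3: x0=(-1.1871, -1.6416, -1.9333) x1=(-1.2529, -0.4136, 1.3624) x2=(-0.1806, -1.4164, 0.5453)
step 4: x0=(-1.1926, -1.6384, -1.9396) x1=(-1.2638, -0.4052, 1.3726) x2=(-0.1844, -1.4184, 0.5435)
step 5: x0=(-1.1980, -1.6349, -1.9451) x1=(-1.2746, -0.3968, 1.3825) x2=(-0.1884, -1.4205, 0.5415)
step 6: x0=(-1.2033, -1.6313, -1.9498) x1=(-1.2853, -0.3886, 1.3920) x2=(-0.1924, -1.4225, 0.5393)
step 7: x0=(-1.2084, -1.6275, -1.9538) x1=(-1.2960, -0.3806, 1.4013) x2=(-0.1966, -1.4245, 0.5370)
step 8: x0=(-1.2135, -1.6235, -1.9570) x1=(-1.3067, -0.3727, 1.4102) x2=(-0.2009, -1.4264, 0.5345)
step 9: x0=(-1.2184, -1.6193, -1.9595) x1=(-1.3173, -0.3650, 1.4187) x2=(-0.2054, -1.4283, 0.5319)
step 10: x0=(-1.2233, -1.6149, -1.9611) x1=(-1.3278, -0.3574, 1.4269) x2=(-0.2100, -1.4301, 0.5291)
step 11: x0=(-1.2280, -1.6104, -1.9620) x1=(-1.3382, -0.3500, 1.4348) x2=(-0.2147, -1.4320, 0.5262)
step 12: x0=(-1.2326, -1.6056, -1.9622) x1=(-1.3486, -0.3428, 1.4424) x2=(-0.2196, -1.4337, 0.5231)
step 13: x0=(-1.2371, -1.6006, -1.9615) x1=(-1.3589, -0.3357, 1.4496) x2=(-0.2246, -1.4355, 0.5199)
step 14: x0=(-1.2415, -1.5954, -1.9601) x1=(-1.3692, -0.3288, 1.4565) x2=(-0.2297, -1.4372, 0.5165)
step 15: x0=(-1.2459, -1.5900, -1.9579) x1=(-1.3794, -0.3221, 1.4630) x2=(-0.2350, -1.4388, 0.5130)
step 16: x0=(-1.2501, -1.5844, -1.9549) x1=(-1.3895, -0.3155, 1.4692) x2=(-0.2404, -1.4404, 0.5094)
step 17: x0=(-1.2542, -1.5786, -1.9512) x1=(-1.3996, -0.3091, 1.4750) x2=(-0.2460, -1.4419, 0.5056)
step 18: x0=(-1.2582, -1.5726, -1.9466) x1=(-1.4095, -0.3028, 1.4805) x2=(-0.2517, -1.4434, 0.5017)
step 19: x0=(-1.2621, -1.5665, -1.9413) x1=(-1.4194, -0.2967, 1.4856) x2=(-0.2575, -1.4449, 0.4976)
step 20: x0=(-1.2659, -1.5601, -1.9353) x1=(-1.4293, -0.2908, 1.4904) x2=(-0.2635, -1.4463, 0.4935)
step 21: x0=(-1.2696, -1.5536, -1.9284) x1=(-1.4390, -0.2851, 1.4949) x2=(-0.2696, -1.4476, 0.4892)
step 22: x0=(-1.2733, -1.5468, -1.9208) x1=(-1.4487, -0.2796, 1.4990) x2=(-0.2759, -1.4489, 0.4847)
step 23: x0=(-1.2768, -1.5399, -1.9124) x1=(-1.4583, -0.2742, 1.5027) x2=(-0.2823, -1.4501, 0.4802)
step 24: x0=(-1.2803, -1.5327, -1.9033) x1=(-1.4678, -0.2690, 1.5061) x2=(-0.2889, -1.4512, 0.4755)
step 25: x0=(-1.2836, -1.5254, -1.8934) x1=(-1.4772, -0.2639, 1.5091) x2=(-0.2956, -1.4523, 0.4707)
step 26: x0=(-1.2869, -1.5179, -1.8828) x1=(-1.4866, -0.2591, 1.5118) x2=(-0.3024, -1.4533, 0.4658)
step 27: x0=(-1.2901, -1.5102, -1.8714) x1=(-1.4958, -0.2544, 1.5141) x2=(-0.3094, -1.4543, 0.4607)
step 28: x0=(-1.2932, -1.5024, -1.8592) x1=(-1.5050, -0.2499, 1.5161) x2=(-0.3165, -1.4552, 0.4556)
step 29: x0=(-1.2962, -1.4943, -1.8464) x1=(-1.5141, -0.2455, 1.5177) x2=(-0.3238, -1.4560, 0.4503)
step 30: x0=(-1.2991, -1.4861, -1.8328) x1=(-1.5231, -0.2414, 1.5190) x2=(-0.3312, -1.4567, 0.4450)
step 31: x0=(-1.3020, -1.4777, -1.8185) x1=(-1.5320, -0.2374, 1.5199) x2=(-0.3388, -1.4574, 0.4395)
step 32: x0=(-1.3048, -1.4691, -1.8034) x1=(-1.5409, -0.2336, 1.5205) x2=(-0.3465, -1.4580, 0.4340)
step 33: x0=(-1.3075, -1.4604, -1.7877) x1=(-1.5496, -0.2300, 1.5208) x2=(-0.3543, -1.4586, 0.4283)
step 34: x0=(-1.3101, -1.4514, -1.7712) x1=(-1.5583, -0.2265, 1.5206) x2=(-0.3623, -1.4590, 0.4226)
step 35: x0=(-1.3127, -1.4423, -1.7541) x1=(-1.5669, -0.2232, 1.5202) x2=(-0.3704, -1.4594, 0.4167)
step 36: x0=(-1.3152, -1.4331, -1.7362) x1=(-1.5753, -0.2201, 1.5194) x2=(-0.3787, -1.4597, 0.4108)
step 37: x0=(-1.3177, -1.4237, -1.7177) x1=(-1.5837, -0.2172, 1.5183) x2=(-0.3871, -1.4599, 0.4048)
step 38: x0=(-1.3200, -1.4141, -1.6985) x1=(-1.5920, -0.2144, 1.5168) x2=(-0.3956, -1.4601, 0.3987)
step 39: x0=(-1.3224, -1.4043, -1.6786) x1=(-1.6002, -0.2119, 1.5150) x2=(-0.4043, -1.4602, 0.3926)
step 40: x0=(-1.3246, -1.3944, -1.6581) x1=(-1.6083, -0.2094, 1.5128) x2=(-0.4131, -1.4602, 0.3863)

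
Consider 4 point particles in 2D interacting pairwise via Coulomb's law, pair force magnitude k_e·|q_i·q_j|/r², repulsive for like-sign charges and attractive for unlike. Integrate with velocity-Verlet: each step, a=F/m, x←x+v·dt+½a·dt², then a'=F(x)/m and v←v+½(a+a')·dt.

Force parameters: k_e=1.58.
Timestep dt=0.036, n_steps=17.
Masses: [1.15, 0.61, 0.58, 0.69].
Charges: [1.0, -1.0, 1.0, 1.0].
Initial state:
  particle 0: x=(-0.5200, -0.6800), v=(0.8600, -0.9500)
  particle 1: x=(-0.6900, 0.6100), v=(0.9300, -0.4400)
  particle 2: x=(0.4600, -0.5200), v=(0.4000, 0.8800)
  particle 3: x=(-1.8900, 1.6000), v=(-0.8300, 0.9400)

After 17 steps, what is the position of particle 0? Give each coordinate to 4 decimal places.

step 0: x0=(-0.5200, -0.6800) x1=(-0.6900, 0.6100) x2=(0.4600, -0.5200) x3=(-1.8900, 1.6000)
step 1: x0=(-0.4899, -0.7139) x1=(-0.6565, 0.5932) x2=(0.4758, -0.4877) x3=(-1.9196, 1.6337)
step 2: x0=(-0.4616, -0.7475) x1=(-0.6227, 0.5743) x2=(0.4943, -0.4538) x3=(-1.9488, 1.6673)
step 3: x0=(-0.4351, -0.7807) x1=(-0.5884, 0.5532) x2=(0.5154, -0.4180) x3=(-1.9776, 1.7007)
step 4: x0=(-0.4101, -0.8138) x1=(-0.5536, 0.5300) x2=(0.5386, -0.3802) x3=(-2.0062, 1.7340)
step 5: x0=(-0.3866, -0.8467) x1=(-0.5181, 0.5044) x2=(0.5637, -0.3400) x3=(-2.0344, 1.7672)
step 6: x0=(-0.3644, -0.8795) x1=(-0.4816, 0.4765) x2=(0.5902, -0.2976) x3=(-2.0624, 1.8004)
step 7: x0=(-0.3435, -0.9123) x1=(-0.4440, 0.4462) x2=(0.6178, -0.2526) x3=(-2.0903, 1.8335)
step 8: x0=(-0.3236, -0.9450) x1=(-0.4051, 0.4134) x2=(0.6459, -0.2052) x3=(-2.1180, 1.8666)
step 9: x0=(-0.3047, -0.9776) x1=(-0.3647, 0.3780) x2=(0.6741, -0.1552) x3=(-2.1457, 1.8997)
step 10: x0=(-0.2865, -1.0101) x1=(-0.3224, 0.3401) x2=(0.7019, -0.1029) x3=(-2.1732, 1.9328)
step 11: x0=(-0.2690, -1.0424) x1=(-0.2781, 0.2997) x2=(0.7288, -0.0483) x3=(-2.2007, 1.9660)
step 12: x0=(-0.2521, -1.0744) x1=(-0.2313, 0.2568) x2=(0.7542, 0.0084) x3=(-2.2282, 1.9991)
step 13: x0=(-0.2357, -1.1062) x1=(-0.1818, 0.2115) x2=(0.7776, 0.0669) x3=(-2.2556, 2.0323)
step 14: x0=(-0.2196, -1.1376) x1=(-0.1292, 0.1641) x2=(0.7985, 0.1270) x3=(-2.2831, 2.0655)
step 15: x0=(-0.2038, -1.1686) x1=(-0.0731, 0.1147) x2=(0.8164, 0.1882) x3=(-2.3106, 2.0988)
step 16: x0=(-0.1882, -1.1991) x1=(-0.0133, 0.0640) x2=(0.8308, 0.2499) x3=(-2.3382, 2.1322)
step 17: x0=(-0.1727, -1.2291) x1=(0.0504, 0.0125) x2=(0.8415, 0.3113) x3=(-2.3658, 2.1656)

(-0.1727, -1.2291)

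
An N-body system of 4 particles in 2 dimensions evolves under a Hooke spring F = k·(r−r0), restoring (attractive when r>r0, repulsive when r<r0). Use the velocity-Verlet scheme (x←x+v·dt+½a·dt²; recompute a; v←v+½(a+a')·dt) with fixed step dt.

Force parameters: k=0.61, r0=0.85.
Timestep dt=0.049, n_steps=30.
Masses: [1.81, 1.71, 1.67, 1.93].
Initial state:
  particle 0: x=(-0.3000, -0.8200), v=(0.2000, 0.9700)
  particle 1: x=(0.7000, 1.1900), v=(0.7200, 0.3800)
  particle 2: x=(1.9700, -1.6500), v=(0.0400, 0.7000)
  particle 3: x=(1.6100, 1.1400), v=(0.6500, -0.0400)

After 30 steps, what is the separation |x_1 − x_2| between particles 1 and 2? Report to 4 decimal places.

0.4759

step 0: x0=(-0.3000, -0.8200) x1=(0.7000, 1.1900) x2=(1.9700, -1.6500) x3=(1.6100, 1.1400)
step 1: x0=(-0.2888, -0.7716) x1=(0.7354, 1.2072) x2=(1.9708, -1.6137) x3=(1.6414, 1.1368)
step 2: x0=(-0.2749, -0.7217) x1=(0.7711, 1.2216) x2=(1.9693, -1.5735) x3=(1.6720, 1.1311)
step 3: x0=(-0.2582, -0.6701) x1=(0.8071, 1.2332) x2=(1.9657, -1.5294) x3=(1.7016, 1.1231)
step 4: x0=(-0.2387, -0.6171) x1=(0.8432, 1.2422) x2=(1.9598, -1.4814) x3=(1.7304, 1.1128)
step 5: x0=(-0.2164, -0.5627) x1=(0.8795, 1.2485) x2=(1.9520, -1.4298) x3=(1.7582, 1.1003)
step 6: x0=(-0.1915, -0.5070) x1=(0.9160, 1.2523) x2=(1.9421, -1.3745) x3=(1.7850, 1.0857)
step 7: x0=(-0.1639, -0.4500) x1=(0.9525, 1.2536) x2=(1.9303, -1.3158) x3=(1.8110, 1.0690)
step 8: x0=(-0.1336, -0.3918) x1=(0.9890, 1.2525) x2=(1.9167, -1.2537) x3=(1.8359, 1.0504)
step 9: x0=(-0.1008, -0.3326) x1=(1.0256, 1.2492) x2=(1.9015, -1.1883) x3=(1.8600, 1.0300)
step 10: x0=(-0.0654, -0.2723) x1=(1.0621, 1.2436) x2=(1.8846, -1.1198) x3=(1.8830, 1.0079)
step 11: x0=(-0.0276, -0.2111) x1=(1.0986, 1.2361) x2=(1.8662, -1.0484) x3=(1.9052, 0.9843)
step 12: x0=(0.0126, -0.1491) x1=(1.1349, 1.2266) x2=(1.8464, -0.9742) x3=(1.9264, 0.9591)
step 13: x0=(0.0551, -0.0863) x1=(1.1712, 1.2153) x2=(1.8253, -0.8975) x3=(1.9466, 0.9326)
step 14: x0=(0.0998, -0.0228) x1=(1.2073, 1.2023) x2=(1.8030, -0.8183) x3=(1.9660, 0.9049)
step 15: x0=(0.1465, 0.0412) x1=(1.2432, 1.1878) x2=(1.7797, -0.7369) x3=(1.9845, 0.8761)
step 16: x0=(0.1952, 0.1057) x1=(1.2789, 1.1719) x2=(1.7555, -0.6535) x3=(2.0022, 0.8464)
step 17: x0=(0.2458, 0.1706) x1=(1.3143, 1.1548) x2=(1.7304, -0.5684) x3=(2.0190, 0.8158)
step 18: x0=(0.2981, 0.2358) x1=(1.3495, 1.1366) x2=(1.7046, -0.4816) x3=(2.0351, 0.7844)
step 19: x0=(0.3521, 0.3013) x1=(1.3845, 1.1174) x2=(1.6782, -0.3935) x3=(2.0504, 0.7525)
step 20: x0=(0.4074, 0.3669) x1=(1.4192, 1.0975) x2=(1.6512, -0.3042) x3=(2.0651, 0.7202)
step 21: x0=(0.4642, 0.4327) x1=(1.4536, 1.0769) x2=(1.6239, -0.2140) x3=(2.0791, 0.6875)
step 22: x0=(0.5221, 0.4985) x1=(1.4878, 1.0558) x2=(1.5961, -0.1230) x3=(2.0925, 0.6545)
step 23: x0=(0.5810, 0.5644) x1=(1.5217, 1.0344) x2=(1.5681, -0.0315) x3=(2.1054, 0.6214)
step 24: x0=(0.6409, 0.6302) x1=(1.5553, 1.0128) x2=(1.5398, 0.0602) x3=(2.1179, 0.5882)
step 25: x0=(0.7015, 0.6959) x1=(1.5887, 0.9911) x2=(1.5114, 0.1522) x3=(2.1301, 0.5550)
step 26: x0=(0.7627, 0.7616) x1=(1.6220, 0.9695) x2=(1.4827, 0.2441) x3=(2.1420, 0.5218)
step 27: x0=(0.8244, 0.8271) x1=(1.6552, 0.9480) x2=(1.4539, 0.3359) x3=(2.1536, 0.4886)
step 28: x0=(0.8865, 0.8926) x1=(1.6883, 0.9269) x2=(1.4250, 0.4275) x3=(2.1651, 0.4555)
step 29: x0=(0.9489, 0.9580) x1=(1.7214, 0.9061) x2=(1.3960, 0.5188) x3=(2.1764, 0.4224)
step 30: x0=(1.0114, 1.0234) x1=(1.7547, 0.8856) x2=(1.3668, 0.6098) x3=(2.1874, 0.3893)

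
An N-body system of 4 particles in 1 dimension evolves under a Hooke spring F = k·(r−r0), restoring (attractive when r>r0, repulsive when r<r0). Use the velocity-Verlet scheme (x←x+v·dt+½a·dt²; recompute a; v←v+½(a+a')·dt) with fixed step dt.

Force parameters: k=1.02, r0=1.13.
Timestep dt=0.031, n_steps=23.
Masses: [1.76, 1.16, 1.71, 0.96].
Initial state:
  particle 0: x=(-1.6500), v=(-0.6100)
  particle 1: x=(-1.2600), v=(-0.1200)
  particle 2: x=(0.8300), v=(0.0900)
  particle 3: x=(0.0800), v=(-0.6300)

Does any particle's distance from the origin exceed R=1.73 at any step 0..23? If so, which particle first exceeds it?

step 0: x0=(-1.6500) x1=(-1.2600) x2=(0.8300) x3=(0.0800)
step 1: x0=(-1.6686) x1=(-1.2629) x2=(0.8322) x3=(0.0599)
step 2: x0=(-1.6865) x1=(-1.2642) x2=(0.8333) x3=(0.0386)
step 3: x0=(-1.7036) x1=(-1.2640) x2=(0.8333) x3=(0.0161)
step 4: x0=(-1.7201) x1=(-1.2622) x2=(0.8320) x3=(-0.0074)
step 5: x0=(-1.7358) x1=(-1.2590) x2=(0.8296) x3=(-0.0319)
step 6: x0=(-1.7507) x1=(-1.2543) x2=(0.8259) x3=(-0.0574)
step 7: x0=(-1.7649) x1=(-1.2482) x2=(0.8211) x3=(-0.0838)
step 8: x0=(-1.7783) x1=(-1.2407) x2=(0.8149) x3=(-0.1110)
step 9: x0=(-1.7909) x1=(-1.2320) x2=(0.8075) x3=(-0.1390)
step 10: x0=(-1.8027) x1=(-1.2221) x2=(0.7989) x3=(-0.1676)
step 11: x0=(-1.8138) x1=(-1.2110) x2=(0.7890) x3=(-0.1969)
step 12: x0=(-1.8240) x1=(-1.1988) x2=(0.7778) x3=(-0.2267)
step 13: x0=(-1.8334) x1=(-1.1856) x2=(0.7654) x3=(-0.2569)
step 14: x0=(-1.8421) x1=(-1.1715) x2=(0.7517) x3=(-0.2875)
step 15: x0=(-1.8499) x1=(-1.1566) x2=(0.7368) x3=(-0.3184)
step 16: x0=(-1.8570) x1=(-1.1408) x2=(0.7207) x3=(-0.3494)
step 17: x0=(-1.8632) x1=(-1.1244) x2=(0.7033) x3=(-0.3806)
step 18: x0=(-1.8687) x1=(-1.1074) x2=(0.6847) x3=(-0.4117)
step 19: x0=(-1.8734) x1=(-1.0899) x2=(0.6650) x3=(-0.4428)
step 20: x0=(-1.8774) x1=(-1.0720) x2=(0.6441) x3=(-0.4737)
step 21: x0=(-1.8806) x1=(-1.0537) x2=(0.6221) x3=(-0.5044)
step 22: x0=(-1.8831) x1=(-1.0353) x2=(0.5990) x3=(-0.5348)
step 23: x0=(-1.8848) x1=(-1.0167) x2=(0.5748) x3=(-0.5647)

yes, particle 0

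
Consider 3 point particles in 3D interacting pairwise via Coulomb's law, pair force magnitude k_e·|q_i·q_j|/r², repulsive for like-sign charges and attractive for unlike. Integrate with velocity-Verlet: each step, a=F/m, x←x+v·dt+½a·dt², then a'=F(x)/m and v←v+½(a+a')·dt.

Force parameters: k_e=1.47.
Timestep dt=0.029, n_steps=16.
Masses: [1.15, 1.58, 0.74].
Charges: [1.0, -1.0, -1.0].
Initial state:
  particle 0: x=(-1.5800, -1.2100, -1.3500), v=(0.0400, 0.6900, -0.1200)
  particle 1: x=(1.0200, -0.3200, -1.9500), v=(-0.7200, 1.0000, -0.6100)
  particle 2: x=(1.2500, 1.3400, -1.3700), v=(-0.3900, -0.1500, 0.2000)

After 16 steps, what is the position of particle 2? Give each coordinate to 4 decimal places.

(1.0699, 1.3264, -1.2453)

step 0: x0=(-1.5800, -1.2100, -1.3500) x1=(1.0200, -0.3200, -1.9500) x2=(1.2500, 1.3400, -1.3700)
step 1: x0=(-1.5787, -1.1899, -1.3535) x1=(0.9991, -0.2911, -1.9677) x2=(1.2387, 1.3359, -1.3641)
step 2: x0=(-1.5773, -1.1698, -1.3570) x1=(0.9780, -0.2625, -1.9855) x2=(1.2274, 1.3321, -1.3580)
step 3: x0=(-1.5757, -1.1495, -1.3606) x1=(0.9568, -0.2342, -2.0034) x2=(1.2160, 1.3289, -1.3518)
step 4: x0=(-1.5739, -1.1292, -1.3642) x1=(0.9355, -0.2062, -2.0213) x2=(1.2047, 1.3260, -1.3453)
step 5: x0=(-1.5719, -1.1088, -1.3678) x1=(0.9140, -0.1784, -2.0393) x2=(1.1933, 1.3236, -1.3385)
step 6: x0=(-1.5697, -1.0882, -1.3714) x1=(0.8924, -0.1509, -2.0574) x2=(1.1820, 1.3217, -1.3316)
step 7: x0=(-1.5674, -1.0676, -1.3751) x1=(0.8706, -0.1237, -2.0756) x2=(1.1707, 1.3202, -1.3243)
step 8: x0=(-1.5648, -1.0468, -1.3789) x1=(0.8487, -0.0968, -2.0939) x2=(1.1594, 1.3191, -1.3168)
step 9: x0=(-1.5620, -1.0260, -1.3826) x1=(0.8267, -0.0702, -2.1124) x2=(1.1481, 1.3185, -1.3090)
step 10: x0=(-1.5591, -1.0050, -1.3864) x1=(0.8045, -0.0438, -2.1309) x2=(1.1368, 1.3184, -1.3009)
step 11: x0=(-1.5559, -0.9839, -1.3903) x1=(0.7821, -0.0178, -2.1495) x2=(1.1256, 1.3187, -1.2925)
step 12: x0=(-1.5526, -0.9627, -1.3942) x1=(0.7596, 0.0080, -2.1683) x2=(1.1144, 1.3194, -1.2838)
step 13: x0=(-1.5490, -0.9414, -1.3981) x1=(0.7369, 0.0335, -2.1872) x2=(1.1032, 1.3205, -1.2747)
step 14: x0=(-1.5452, -0.9200, -1.4021) x1=(0.7140, 0.0587, -2.2062) x2=(1.0921, 1.3221, -1.2653)
step 15: x0=(-1.5412, -0.8985, -1.4061) x1=(0.6910, 0.0836, -2.2254) x2=(1.0810, 1.3241, -1.2554)
step 16: x0=(-1.5371, -0.8768, -1.4102) x1=(0.6677, 0.1083, -2.2447) x2=(1.0699, 1.3264, -1.2453)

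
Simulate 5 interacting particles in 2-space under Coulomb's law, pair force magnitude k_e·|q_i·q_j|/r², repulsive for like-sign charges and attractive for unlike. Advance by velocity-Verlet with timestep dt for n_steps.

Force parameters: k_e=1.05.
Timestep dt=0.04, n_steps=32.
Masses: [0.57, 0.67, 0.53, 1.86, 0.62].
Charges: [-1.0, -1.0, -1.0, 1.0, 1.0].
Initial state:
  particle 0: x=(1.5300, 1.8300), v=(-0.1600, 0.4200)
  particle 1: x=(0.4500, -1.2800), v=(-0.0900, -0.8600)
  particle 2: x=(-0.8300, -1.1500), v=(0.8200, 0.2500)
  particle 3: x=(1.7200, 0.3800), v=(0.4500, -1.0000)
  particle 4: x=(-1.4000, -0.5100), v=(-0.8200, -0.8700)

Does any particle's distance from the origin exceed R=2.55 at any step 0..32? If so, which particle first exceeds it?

step 0: x0=(1.5300, 1.8300) x1=(0.4500, -1.2800) x2=(-0.8300, -1.1500) x3=(1.7200, 0.3800) x4=(-1.4000, -0.5100)
step 1: x0=(1.5237, 1.8463) x1=(0.4470, -1.3142) x2=(-0.7995, -1.1383) x3=(1.7379, 0.3401) x4=(-1.4313, -0.5463)
step 2: x0=(1.5177, 1.8615) x1=(0.4453, -1.3482) x2=(-0.7739, -1.1234) x3=(1.7556, 0.3004) x4=(-1.4595, -0.5852)
step 3: x0=(1.5118, 1.8759) x1=(0.4449, -1.3821) x2=(-0.7534, -1.1055) x3=(1.7731, 0.2609) x4=(-1.4843, -0.6266)
step 4: x0=(1.5063, 1.8895) x1=(0.4459, -1.4158) x2=(-0.7382, -1.0849) x3=(1.7905, 0.2215) x4=(-1.5057, -0.6700)
step 5: x0=(1.5009, 1.9024) x1=(0.4482, -1.4496) x2=(-0.7285, -1.0618) x3=(1.8076, 0.1823) x4=(-1.5235, -0.7154)
step 6: x0=(1.4958, 1.9146) x1=(0.4518, -1.4834) x2=(-0.7244, -1.0363) x3=(1.8245, 0.1431) x4=(-1.5375, -0.7623)
step 7: x0=(1.4909, 1.9261) x1=(0.4567, -1.5174) x2=(-0.7260, -1.0088) x3=(1.8412, 0.1041) x4=(-1.5475, -0.8106)
step 8: x0=(1.4862, 1.9372) x1=(0.4628, -1.5516) x2=(-0.7335, -0.9795) x3=(1.8577, 0.0651) x4=(-1.5533, -0.8599)
step 9: x0=(1.4818, 1.9476) x1=(0.4699, -1.5859) x2=(-0.7469, -0.9488) x3=(1.8739, 0.0262) x4=(-1.5548, -0.9099)
step 10: x0=(1.4776, 1.9576) x1=(0.4780, -1.6205) x2=(-0.7664, -0.9171) x3=(1.8900, -0.0127) x4=(-1.5517, -0.9602)
step 11: x0=(1.4736, 1.9672) x1=(0.4870, -1.6553) x2=(-0.7922, -0.8850) x3=(1.9058, -0.0515) x4=(-1.5437, -1.0105)
step 12: x0=(1.4698, 1.9763) x1=(0.4967, -1.6902) x2=(-0.8243, -0.8531) x3=(1.9214, -0.0902) x4=(-1.5306, -1.0601)
step 13: x0=(1.4662, 1.9851) x1=(0.5071, -1.7253) x2=(-0.8629, -0.8223) x3=(1.9368, -0.1289) x4=(-1.5123, -1.1084)
step 14: x0=(1.4629, 1.9935) x1=(0.5180, -1.7605) x2=(-0.9081, -0.7934) x3=(1.9520, -0.1676) x4=(-1.4886, -1.1547)
step 15: x0=(1.4598, 2.0015) x1=(0.5294, -1.7958) x2=(-0.9597, -0.7677) x3=(1.9670, -0.2063) x4=(-1.4594, -1.1981)
step 16: x0=(1.4569, 2.0092) x1=(0.5412, -1.8311) x2=(-1.0174, -0.7462) x3=(1.9818, -0.2449) x4=(-1.4251, -1.2375)
step 17: x0=(1.4542, 2.0166) x1=(0.5533, -1.8663) x2=(-1.0806, -0.7304) x3=(1.9964, -0.2835) x4=(-1.3860, -1.2719)
step 18: x0=(1.4517, 2.0237) x1=(0.5657, -1.9015) x2=(-1.1483, -0.7213) x3=(2.0108, -0.3221) x4=(-1.3429, -1.3004)
step 19: x0=(1.4494, 2.0306) x1=(0.5783, -1.9366) x2=(-1.2191, -0.7200) x3=(2.0250, -0.3606) x4=(-1.2970, -1.3222)
step 20: x0=(1.4473, 2.0371) x1=(0.5911, -1.9715) x2=(-1.2915, -0.7270) x3=(2.0390, -0.3992) x4=(-1.2496, -1.3368)
step 21: x0=(1.4454, 2.0434) x1=(0.6040, -2.0062) x2=(-1.3637, -0.7422) x3=(2.0528, -0.4377) x4=(-1.2022, -1.3444)
step 22: x0=(1.4436, 2.0494) x1=(0.6170, -2.0407) x2=(-1.4341, -0.7651) x3=(2.0665, -0.4763) x4=(-1.1560, -1.3455)
step 23: x0=(1.4420, 2.0552) x1=(0.6301, -2.0749) x2=(-1.5016, -0.7947) x3=(2.0801, -0.5148) x4=(-1.1121, -1.3408)
step 24: x0=(1.4406, 2.0607) x1=(0.6432, -2.1088) x2=(-1.5653, -0.8300) x3=(2.0934, -0.5534) x4=(-1.0712, -1.3315)
step 25: x0=(1.4394, 2.0659) x1=(0.6564, -2.1422) x2=(-1.6248, -0.8696) x3=(2.1066, -0.5919) x4=(-1.0335, -1.3186)
step 26: x0=(1.4383, 2.0709) x1=(0.6696, -2.1753) x2=(-1.6801, -0.9126) x3=(2.1197, -0.6305) x4=(-0.9993, -1.3030)
step 27: x0=(1.4373, 2.0757) x1=(0.6828, -2.2080) x2=(-1.7312, -0.9580) x3=(2.1326, -0.6691) x4=(-0.9683, -1.2854)
step 28: x0=(1.4364, 2.0803) x1=(0.6961, -2.2402) x2=(-1.7784, -1.0052) x3=(2.1454, -0.7077) x4=(-0.9405, -1.2666)
step 29: x0=(1.4357, 2.0846) x1=(0.7095, -2.2719) x2=(-1.8219, -1.0535) x3=(2.1581, -0.7463) x4=(-0.9156, -1.2471)
step 30: x0=(1.4351, 2.0886) x1=(0.7229, -2.3031) x2=(-1.8621, -1.1025) x3=(2.1706, -0.7850) x4=(-0.8933, -1.2272)
step 31: x0=(1.4346, 2.0925) x1=(0.7364, -2.3337) x2=(-1.8992, -1.1518) x3=(2.1830, -0.8237) x4=(-0.8734, -1.2072)
step 32: x0=(1.4342, 2.0961) x1=(0.7501, -2.3638) x2=(-1.9337, -1.2012) x3=(2.1953, -0.8625) x4=(-0.8557, -1.1874)

no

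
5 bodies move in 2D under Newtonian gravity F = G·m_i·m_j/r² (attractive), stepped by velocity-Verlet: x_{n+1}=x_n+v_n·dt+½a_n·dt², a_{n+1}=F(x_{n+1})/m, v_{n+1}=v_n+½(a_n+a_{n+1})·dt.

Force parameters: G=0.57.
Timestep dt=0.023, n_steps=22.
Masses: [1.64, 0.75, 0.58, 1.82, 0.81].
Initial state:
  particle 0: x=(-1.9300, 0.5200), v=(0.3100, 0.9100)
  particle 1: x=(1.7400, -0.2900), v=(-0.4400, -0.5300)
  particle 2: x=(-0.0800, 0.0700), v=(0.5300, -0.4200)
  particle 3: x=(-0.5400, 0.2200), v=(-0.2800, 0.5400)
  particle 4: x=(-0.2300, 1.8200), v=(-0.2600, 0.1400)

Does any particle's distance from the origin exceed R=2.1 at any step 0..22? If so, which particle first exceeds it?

no

step 0: x0=(-1.9300, 0.5200) x1=(1.7400, -0.2900) x2=(-0.0800, 0.0700) x3=(-0.5400, 0.2200) x4=(-0.2300, 1.8200)
step 1: x0=(-1.9227, 0.5409) x1=(1.7298, -0.3022) x2=(-0.0690, 0.0608) x3=(-0.5462, 0.2324) x4=(-0.2360, 1.8230)
step 2: x0=(-1.9150, 0.5618) x1=(1.7194, -0.3143) x2=(-0.0600, 0.0523) x3=(-0.5519, 0.2446) x4=(-0.2422, 1.8257)
step 3: x0=(-1.9069, 0.5826) x1=(1.7087, -0.3263) x2=(-0.0529, 0.0447) x3=(-0.5572, 0.2568) x4=(-0.2484, 1.8281)
step 4: x0=(-1.8985, 0.6034) x1=(1.6979, -0.3383) x2=(-0.0476, 0.0379) x3=(-0.5622, 0.2689) x4=(-0.2548, 1.8301)
step 5: x0=(-1.8896, 0.6241) x1=(1.6869, -0.3502) x2=(-0.0440, 0.0319) x3=(-0.5669, 0.2810) x4=(-0.2612, 1.8317)
step 6: x0=(-1.8804, 0.6447) x1=(1.6756, -0.3620) x2=(-0.0419, 0.0267) x3=(-0.5713, 0.2929) x4=(-0.2678, 1.8330)
step 7: x0=(-1.8708, 0.6653) x1=(1.6642, -0.3737) x2=(-0.0412, 0.0223) x3=(-0.5754, 0.3048) x4=(-0.2745, 1.8339)
step 8: x0=(-1.8607, 0.6859) x1=(1.6525, -0.3854) x2=(-0.0419, 0.0187) x3=(-0.5793, 0.3166) x4=(-0.2813, 1.8345)
step 9: x0=(-1.8503, 0.7064) x1=(1.6407, -0.3970) x2=(-0.0440, 0.0159) x3=(-0.5831, 0.3284) x4=(-0.2883, 1.8347)
step 10: x0=(-1.8395, 0.7267) x1=(1.6286, -0.4086) x2=(-0.0473, 0.0140) x3=(-0.5866, 0.3401) x4=(-0.2953, 1.8345)
step 11: x0=(-1.8282, 0.7471) x1=(1.6163, -0.4200) x2=(-0.0519, 0.0128) x3=(-0.5900, 0.3517) x4=(-0.3025, 1.8339)
step 12: x0=(-1.8165, 0.7673) x1=(1.6039, -0.4314) x2=(-0.0577, 0.0125) x3=(-0.5933, 0.3634) x4=(-0.3099, 1.8329)
step 13: x0=(-1.8044, 0.7874) x1=(1.5912, -0.4427) x2=(-0.0647, 0.0130) x3=(-0.5964, 0.3749) x4=(-0.3174, 1.8315)
step 14: x0=(-1.7918, 0.8075) x1=(1.5783, -0.4539) x2=(-0.0728, 0.0143) x3=(-0.5994, 0.3864) x4=(-0.3250, 1.8298)
step 15: x0=(-1.7788, 0.8275) x1=(1.5652, -0.4650) x2=(-0.0821, 0.0165) x3=(-0.6023, 0.3979) x4=(-0.3328, 1.8276)
step 16: x0=(-1.7653, 0.8473) x1=(1.5519, -0.4760) x2=(-0.0925, 0.0197) x3=(-0.6051, 0.4093) x4=(-0.3407, 1.8250)
step 17: x0=(-1.7514, 0.8671) x1=(1.5385, -0.4870) x2=(-0.1040, 0.0237) x3=(-0.6077, 0.4207) x4=(-0.3488, 1.8220)
step 18: x0=(-1.7370, 0.8867) x1=(1.5248, -0.4978) x2=(-0.1167, 0.0287) x3=(-0.6103, 0.4320) x4=(-0.3571, 1.8185)
step 19: x0=(-1.7221, 0.9062) x1=(1.5109, -0.5085) x2=(-0.1304, 0.0346) x3=(-0.6129, 0.4433) x4=(-0.3655, 1.8146)
step 20: x0=(-1.7067, 0.9256) x1=(1.4968, -0.5192) x2=(-0.1453, 0.0416) x3=(-0.6153, 0.4546) x4=(-0.3741, 1.8103)
step 21: x0=(-1.6908, 0.9448) x1=(1.4825, -0.5297) x2=(-0.1612, 0.0496) x3=(-0.6177, 0.4658) x4=(-0.3829, 1.8054)
step 22: x0=(-1.6744, 0.9639) x1=(1.4680, -0.5402) x2=(-0.1784, 0.0587) x3=(-0.6199, 0.4769) x4=(-0.3919, 1.8001)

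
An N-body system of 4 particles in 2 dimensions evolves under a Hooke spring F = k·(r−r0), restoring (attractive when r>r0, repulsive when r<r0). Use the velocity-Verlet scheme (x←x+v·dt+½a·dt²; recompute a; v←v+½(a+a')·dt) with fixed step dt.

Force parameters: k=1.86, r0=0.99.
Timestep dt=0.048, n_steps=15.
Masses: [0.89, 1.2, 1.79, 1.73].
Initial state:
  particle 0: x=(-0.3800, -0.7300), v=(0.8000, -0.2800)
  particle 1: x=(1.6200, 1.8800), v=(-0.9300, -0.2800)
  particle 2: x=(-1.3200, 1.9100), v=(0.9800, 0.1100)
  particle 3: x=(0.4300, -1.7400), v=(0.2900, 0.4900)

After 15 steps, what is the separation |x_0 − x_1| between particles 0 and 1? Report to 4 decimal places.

0.4753

step 0: x0=(-0.3800, -0.7300) x1=(1.6200, 1.8800) x2=(-1.3200, 1.9100) x3=(0.4300, -1.7400)
step 1: x0=(-0.3392, -0.7355) x1=(1.5678, 1.8586) x2=(-1.2683, 1.9099) x3=(0.4431, -1.7095)
step 2: x0=(-0.2942, -0.7251) x1=(1.5014, 1.8214) x2=(-1.2077, 1.8991) x3=(0.4547, -1.6652)
step 3: x0=(-0.2455, -0.6990) x1=(1.4217, 1.7692) x2=(-1.1386, 1.8778) x3=(0.4648, -1.6076)
step 4: x0=(-0.1937, -0.6577) x1=(1.3299, 1.7027) x2=(-1.0615, 1.8462) x3=(0.4734, -1.5372)
step 5: x0=(-0.1394, -0.6019) x1=(1.2275, 1.6229) x2=(-0.9770, 1.8047) x3=(0.4805, -1.4549)
step 6: x0=(-0.0833, -0.5326) x1=(1.1159, 1.5310) x2=(-0.8859, 1.7537) x3=(0.4862, -1.3613)
step 7: x0=(-0.0261, -0.4510) x1=(0.9966, 1.4282) x2=(-0.7889, 1.6940) x3=(0.4905, -1.2575)
step 8: x0=(0.0316, -0.3586) x1=(0.8713, 1.3162) x2=(-0.6867, 1.6262) x3=(0.4934, -1.1444)
step 9: x0=(0.0892, -0.2571) x1=(0.7418, 1.1965) x2=(-0.5804, 1.5512) x3=(0.4950, -1.0232)
step 10: x0=(0.1461, -0.1481) x1=(0.6095, 1.0707) x2=(-0.4708, 1.4698) x3=(0.4954, -0.8951)
step 11: x0=(0.2020, -0.0336) x1=(0.4761, 0.9406) x2=(-0.3587, 1.3832) x3=(0.4947, -0.7614)
step 12: x0=(0.2565, 0.0843) x1=(0.3428, 0.8078) x2=(-0.2451, 1.2925) x3=(0.4929, -0.6233)
step 13: x0=(0.3100, 0.2034) x1=(0.2105, 0.6739) x2=(-0.1308, 1.1991) x3=(0.4902, -0.4823)
step 14: x0=(0.3634, 0.3219) x1=(0.0786, 0.5399) x2=(-0.0161, 1.1043) x3=(0.4870, -0.3396)
step 15: x0=(0.4192, 0.4396) x1=(-0.0548, 0.4059) x2=(0.0987, 1.0096) x3=(0.4834, -0.1964)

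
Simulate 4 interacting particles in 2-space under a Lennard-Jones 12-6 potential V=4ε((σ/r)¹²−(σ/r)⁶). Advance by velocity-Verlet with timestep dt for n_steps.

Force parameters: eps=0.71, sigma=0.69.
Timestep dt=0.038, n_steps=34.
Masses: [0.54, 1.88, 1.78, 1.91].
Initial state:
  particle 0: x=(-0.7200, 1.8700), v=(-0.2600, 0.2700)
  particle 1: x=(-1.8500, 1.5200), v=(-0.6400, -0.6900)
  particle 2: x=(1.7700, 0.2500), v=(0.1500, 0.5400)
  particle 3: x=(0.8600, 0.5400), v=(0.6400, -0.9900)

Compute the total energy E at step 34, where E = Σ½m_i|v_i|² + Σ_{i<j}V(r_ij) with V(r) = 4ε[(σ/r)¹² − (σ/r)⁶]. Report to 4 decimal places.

2.0175

step 0: x0=(-0.7200, 1.8700) x1=(-1.8500, 1.5200) x2=(1.7700, 0.2500) x3=(0.8600, 0.5400)
step 1: x0=(-0.7305, 1.8800) x1=(-1.8741, 1.4938) x2=(1.7750, 0.2707) x3=(0.8850, 0.5022)
step 2: x0=(-0.7422, 1.8897) x1=(-1.8979, 1.4678) x2=(1.7783, 0.2919) x3=(0.9115, 0.4639)
step 3: x0=(-0.7549, 1.8989) x1=(-1.9214, 1.4418) x2=(1.7798, 0.3135) x3=(0.9398, 0.4254)
step 4: x0=(-0.7684, 1.9078) x1=(-1.9447, 1.4160) x2=(1.7792, 0.3353) x3=(0.9699, 0.3866)
step 5: x0=(-0.7828, 1.9164) x1=(-1.9677, 1.3903) x2=(1.7771, 0.3572) x3=(1.0015, 0.3477)
step 6: x0=(-0.7978, 1.9246) x1=(-1.9905, 1.3646) x2=(1.7749, 0.3791) x3=(1.0331, 0.3088)
step 7: x0=(-0.8134, 1.9325) x1=(-2.0131, 1.3390) x2=(1.7758, 0.4013) x3=(1.0619, 0.2696)
step 8: x0=(-0.8295, 1.9402) x1=(-2.0356, 1.3135) x2=(1.7832, 0.4247) x3=(1.0846, 0.2293)
step 9: x0=(-0.8462, 1.9476) x1=(-2.0580, 1.2881) x2=(1.7971, 0.4500) x3=(1.1012, 0.1873)
step 10: x0=(-0.8633, 1.9547) x1=(-2.0802, 1.2627) x2=(1.8141, 0.4764) x3=(1.1150, 0.1443)
step 11: x0=(-0.8807, 1.9616) x1=(-2.1023, 1.2375) x2=(1.8311, 0.5028) x3=(1.1287, 0.1012)
step 12: x0=(-0.8986, 1.9683) x1=(-2.1243, 1.2122) x2=(1.8468, 0.5284) x3=(1.1437, 0.0588)
step 13: x0=(-0.9167, 1.9748) x1=(-2.1462, 1.1870) x2=(1.8608, 0.5530) x3=(1.1602, 0.0175)
step 14: x0=(-0.9351, 1.9811) x1=(-2.1680, 1.1619) x2=(1.8733, 0.5764) x3=(1.1781, -0.0228)
step 15: x0=(-0.9538, 1.9873) x1=(-2.1897, 1.1369) x2=(1.8845, 0.5986) x3=(1.1973, -0.0620)
step 16: x0=(-0.9727, 1.9933) x1=(-2.2114, 1.1118) x2=(1.8946, 0.6198) x3=(1.2174, -0.1002)
step 17: x0=(-0.9918, 1.9991) x1=(-2.2330, 1.0868) x2=(1.9039, 0.6401) x3=(1.2384, -0.1376)
step 18: x0=(-1.0111, 2.0048) x1=(-2.2546, 1.0619) x2=(1.9125, 0.6596) x3=(1.2600, -0.1742)
step 19: x0=(-1.0305, 2.0104) x1=(-2.2761, 1.0370) x2=(1.9205, 0.6785) x3=(1.2821, -0.2103)
step 20: x0=(-1.0502, 2.0158) x1=(-2.2976, 1.0121) x2=(1.9282, 0.6968) x3=(1.3045, -0.2458)
step 21: x0=(-1.0699, 2.0211) x1=(-2.3190, 0.9873) x2=(1.9355, 0.7146) x3=(1.3272, -0.2808)
step 22: x0=(-1.0898, 2.0263) x1=(-2.3404, 0.9625) x2=(1.9426, 0.7320) x3=(1.3502, -0.3155)
step 23: x0=(-1.1098, 2.0314) x1=(-2.3618, 0.9377) x2=(1.9496, 0.7491) x3=(1.3733, -0.3499)
step 24: x0=(-1.1299, 2.0365) x1=(-2.3831, 0.9129) x2=(1.9563, 0.7659) x3=(1.3966, -0.3840)
step 25: x0=(-1.1501, 2.0414) x1=(-2.4044, 0.8882) x2=(1.9630, 0.7825) x3=(1.4200, -0.4180)
step 26: x0=(-1.1703, 2.0463) x1=(-2.4257, 0.8635) x2=(1.9696, 0.7989) x3=(1.4434, -0.4517)
step 27: x0=(-1.1907, 2.0510) x1=(-2.4470, 0.8388) x2=(1.9761, 0.8152) x3=(1.4669, -0.4853)
step 28: x0=(-1.2111, 2.0558) x1=(-2.4682, 0.8141) x2=(1.9825, 0.8313) x3=(1.4905, -0.5188)
step 29: x0=(-1.2316, 2.0604) x1=(-2.4894, 0.7895) x2=(1.9889, 0.8473) x3=(1.5141, -0.5521)
step 30: x0=(-1.2521, 2.0650) x1=(-2.5106, 0.7648) x2=(1.9953, 0.8632) x3=(1.5377, -0.5854)
step 31: x0=(-1.2727, 2.0695) x1=(-2.5318, 0.7402) x2=(2.0017, 0.8790) x3=(1.5613, -0.6186)
step 32: x0=(-1.2933, 2.0740) x1=(-2.5530, 0.7156) x2=(2.0080, 0.8948) x3=(1.5850, -0.6518)
step 33: x0=(-1.3140, 2.0784) x1=(-2.5741, 0.6910) x2=(2.0144, 0.9106) x3=(1.6087, -0.6849)
step 34: x0=(-1.3348, 2.0828) x1=(-2.5953, 0.6665) x2=(2.0207, 0.9262) x3=(1.6324, -0.7180)
step 0 velocities: v0=(-0.2600, 0.2700) v1=(-0.6400, -0.6900) v2=(0.1500, 0.5400) v3=(0.6400, -0.9900)
step 0: KE=2.4772, PE=-0.4588, E=2.0184
step 34 velocities: v0=(-0.5458, 0.1149) v1=(-0.5563, -0.6466) v2=(0.1661, 0.4123) v3=(0.6234, -0.8699)
step 34: KE=2.0375, PE=-0.0200, E=2.0175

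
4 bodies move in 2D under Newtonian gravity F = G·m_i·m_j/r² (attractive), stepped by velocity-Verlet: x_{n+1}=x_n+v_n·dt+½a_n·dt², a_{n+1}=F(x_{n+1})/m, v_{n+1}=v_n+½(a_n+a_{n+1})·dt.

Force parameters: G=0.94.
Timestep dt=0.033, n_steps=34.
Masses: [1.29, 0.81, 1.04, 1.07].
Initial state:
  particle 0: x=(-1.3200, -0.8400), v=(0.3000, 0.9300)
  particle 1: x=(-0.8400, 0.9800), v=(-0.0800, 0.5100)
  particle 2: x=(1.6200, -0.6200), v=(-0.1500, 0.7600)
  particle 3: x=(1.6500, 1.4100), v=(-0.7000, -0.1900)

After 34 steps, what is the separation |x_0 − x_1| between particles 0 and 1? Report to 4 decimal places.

step 0: x0=(-1.3200, -0.8400) x1=(-0.8400, 0.9800) x2=(1.6200, -0.6200) x3=(1.6500, 1.4100)
step 1: x0=(-1.3100, -0.8092) x1=(-0.8426, 0.9966) x2=(1.6149, -0.5948) x3=(1.6268, 1.4036)
step 2: x0=(-1.2997, -0.7780) x1=(-0.8449, 1.0129) x2=(1.6096, -0.5692) x3=(1.6034, 1.3968)
step 3: x0=(-1.2892, -0.7466) x1=(-0.8471, 1.0287) x2=(1.6041, -0.5433) x3=(1.5798, 1.3896)
step 4: x0=(-1.2784, -0.7149) x1=(-0.8491, 1.0440) x2=(1.5983, -0.5171) x3=(1.5559, 1.3821)
step 5: x0=(-1.2674, -0.6829) x1=(-0.8509, 1.0590) x2=(1.5923, -0.4906) x3=(1.5319, 1.3742)
step 6: x0=(-1.2561, -0.6506) x1=(-0.8525, 1.0735) x2=(1.5860, -0.4637) x3=(1.5076, 1.3660)
step 7: x0=(-1.2445, -0.6179) x1=(-0.8539, 1.0876) x2=(1.5795, -0.4364) x3=(1.4831, 1.3573)
step 8: x0=(-1.2327, -0.5849) x1=(-0.8551, 1.1012) x2=(1.5727, -0.4087) x3=(1.4583, 1.3482)
step 9: x0=(-1.2206, -0.5516) x1=(-0.8560, 1.1143) x2=(1.5656, -0.3807) x3=(1.4334, 1.3387)
step 10: x0=(-1.2082, -0.5179) x1=(-0.8568, 1.1269) x2=(1.5582, -0.3522) x3=(1.4082, 1.3287)
step 11: x0=(-1.1955, -0.4839) x1=(-0.8573, 1.1390) x2=(1.5506, -0.3233) x3=(1.3828, 1.3183)
step 12: x0=(-1.1825, -0.4495) x1=(-0.8576, 1.1506) x2=(1.5426, -0.2940) x3=(1.3571, 1.3074)
step 13: x0=(-1.1692, -0.4147) x1=(-0.8577, 1.1616) x2=(1.5343, -0.2642) x3=(1.3312, 1.2960)
step 14: x0=(-1.1557, -0.3796) x1=(-0.8575, 1.1721) x2=(1.5257, -0.2339) x3=(1.3051, 1.2840)
step 15: x0=(-1.1418, -0.3440) x1=(-0.8570, 1.1820) x2=(1.5167, -0.2031) x3=(1.2788, 1.2716)
step 16: x0=(-1.1276, -0.3080) x1=(-0.8563, 1.1913) x2=(1.5074, -0.1718) x3=(1.2522, 1.2586)
step 17: x0=(-1.1130, -0.2716) x1=(-0.8553, 1.2000) x2=(1.4977, -0.1399) x3=(1.2253, 1.2449)
step 18: x0=(-1.0982, -0.2347) x1=(-0.8541, 1.2081) x2=(1.4877, -0.1074) x3=(1.1983, 1.2307)
step 19: x0=(-1.0829, -0.1974) x1=(-0.8525, 1.2154) x2=(1.4771, -0.0743) x3=(1.1710, 1.2158)
step 20: x0=(-1.0673, -0.1596) x1=(-0.8507, 1.2221) x2=(1.4662, -0.0406) x3=(1.1435, 1.2002)
step 21: x0=(-1.0514, -0.1212) x1=(-0.8485, 1.2280) x2=(1.4548, -0.0062) x3=(1.1158, 1.1839)
step 22: x0=(-1.0351, -0.0824) x1=(-0.8461, 1.2331) x2=(1.4428, 0.0290) x3=(1.0879, 1.1668)
step 23: x0=(-1.0183, -0.0429) x1=(-0.8433, 1.2374) x2=(1.4303, 0.0649) x3=(1.0598, 1.1489)
step 24: x0=(-1.0012, -0.0029) x1=(-0.8402, 1.2408) x2=(1.4172, 0.1017) x3=(1.0315, 1.1302)
step 25: x0=(-0.9836, 0.0378) x1=(-0.8367, 1.2433) x2=(1.4034, 0.1394) x3=(1.0031, 1.1105)
step 26: x0=(-0.9656, 0.0791) x1=(-0.8329, 1.2449) x2=(1.3890, 0.1780) x3=(0.9746, 1.0898)
step 27: x0=(-0.9471, 0.1212) x1=(-0.8286, 1.2453) x2=(1.3737, 0.2177) x3=(0.9460, 1.0680)
step 28: x0=(-0.9282, 0.1640) x1=(-0.8240, 1.2446) x2=(1.3574, 0.2586) x3=(0.9174, 1.0451)
step 29: x0=(-0.9087, 0.2076) x1=(-0.8190, 1.2427) x2=(1.3402, 0.3006) x3=(0.8890, 1.0209)
step 30: x0=(-0.8887, 0.2521) x1=(-0.8135, 1.2395) x2=(1.3217, 0.3440) x3=(0.8607, 0.9954)
step 31: x0=(-0.8682, 0.2976) x1=(-0.8076, 1.2348) x2=(1.3018, 0.3888) x3=(0.8328, 0.9684)
step 32: x0=(-0.8470, 0.3441) x1=(-0.8012, 1.2284) x2=(1.2803, 0.4352) x3=(0.8054, 0.9398)
step 33: x0=(-0.8252, 0.3919) x1=(-0.7942, 1.2202) x2=(1.2568, 0.4834) x3=(0.7788, 0.9095)
step 34: x0=(-0.8028, 0.4410) x1=(-0.7867, 1.2099) x2=(1.2308, 0.5333) x3=(0.7534, 0.8774)

0.7691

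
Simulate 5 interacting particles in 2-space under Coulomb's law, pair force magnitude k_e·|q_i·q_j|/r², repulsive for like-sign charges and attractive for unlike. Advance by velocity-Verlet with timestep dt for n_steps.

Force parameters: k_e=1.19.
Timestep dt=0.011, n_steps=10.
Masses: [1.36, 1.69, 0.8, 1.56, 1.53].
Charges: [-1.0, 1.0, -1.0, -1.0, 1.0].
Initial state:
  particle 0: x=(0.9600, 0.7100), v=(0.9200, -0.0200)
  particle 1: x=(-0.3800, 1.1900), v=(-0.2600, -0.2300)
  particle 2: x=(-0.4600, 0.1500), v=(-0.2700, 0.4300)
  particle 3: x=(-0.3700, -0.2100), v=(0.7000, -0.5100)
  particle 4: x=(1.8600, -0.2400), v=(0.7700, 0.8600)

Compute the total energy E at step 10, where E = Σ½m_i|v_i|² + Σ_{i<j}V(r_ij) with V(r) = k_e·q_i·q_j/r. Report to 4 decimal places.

2.7788

step 0: x0=(0.9600, 0.7100) x1=(-0.3800, 1.1900) x2=(-0.4600, 0.1500) x3=(-0.3700, -0.2100) x4=(1.8600, -0.2400)
step 1: x0=(0.9702, 0.7098) x1=(-0.3828, 1.1874) x2=(-0.4631, 0.1554) x3=(-0.3622, -0.2159) x4=(1.8684, -0.2305)
step 2: x0=(0.9804, 0.7096) x1=(-0.3857, 1.1847) x2=(-0.4666, 0.1622) x3=(-0.3543, -0.2224) x4=(1.8768, -0.2210)
step 3: x0=(0.9907, 0.7094) x1=(-0.3885, 1.1818) x2=(-0.4705, 0.1701) x3=(-0.3462, -0.2294) x4=(1.8851, -0.2115)
step 4: x0=(1.0010, 0.7092) x1=(-0.3913, 1.1788) x2=(-0.4746, 0.1792) x3=(-0.3380, -0.2369) x4=(1.8934, -0.2019)
step 5: x0=(1.0115, 0.7090) x1=(-0.3940, 1.1757) x2=(-0.4791, 0.1893) x3=(-0.3296, -0.2449) x4=(1.9016, -0.1922)
step 6: x0=(1.0220, 0.7089) x1=(-0.3967, 1.1725) x2=(-0.4839, 0.2004) x3=(-0.3211, -0.2532) x4=(1.9097, -0.1826)
step 7: x0=(1.0326, 0.7087) x1=(-0.3995, 1.1691) x2=(-0.4889, 0.2124) x3=(-0.3125, -0.2619) x4=(1.9177, -0.1729)
step 8: x0=(1.0432, 0.7085) x1=(-0.4022, 1.1655) x2=(-0.4942, 0.2252) x3=(-0.3038, -0.2708) x4=(1.9257, -0.1632)
step 9: x0=(1.0540, 0.7083) x1=(-0.4048, 1.1619) x2=(-0.4998, 0.2387) x3=(-0.2950, -0.2801) x4=(1.9336, -0.1534)
step 10: x0=(1.0648, 0.7082) x1=(-0.4075, 1.1581) x2=(-0.5056, 0.2530) x3=(-0.2860, -0.2896) x4=(1.9415, -0.1436)
step 0 velocities: v0=(0.9200, -0.0200) v1=(-0.2600, -0.2300) v2=(-0.2700, 0.4300) v3=(0.7000, -0.5100) v4=(0.7700, 0.8600)
step 0: KE=2.3852, PE=0.3944, E=2.7796
step 10 velocities: v0=(0.9860, -0.0156) v1=(-0.2412, -0.3536) v2=(-0.5359, 1.3297) v3=(0.8163, -0.8745) v4=(0.7111, 0.8938)
step 10: KE=3.7523, PE=-0.9734, E=2.7788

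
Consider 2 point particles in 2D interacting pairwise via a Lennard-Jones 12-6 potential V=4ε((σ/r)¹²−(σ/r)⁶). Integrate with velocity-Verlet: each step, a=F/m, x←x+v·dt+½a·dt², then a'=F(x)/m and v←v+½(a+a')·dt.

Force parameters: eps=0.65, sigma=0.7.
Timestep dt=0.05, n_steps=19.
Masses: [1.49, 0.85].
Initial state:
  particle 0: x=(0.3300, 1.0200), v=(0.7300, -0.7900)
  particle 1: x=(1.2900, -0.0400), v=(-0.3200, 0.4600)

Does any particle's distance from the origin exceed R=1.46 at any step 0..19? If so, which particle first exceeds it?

step 0: x0=(0.3300, 1.0200) x1=(1.2900, -0.0400)
step 1: x0=(0.3666, 0.9804) x1=(1.2739, -0.0168)
step 2: x0=(0.4034, 0.9405) x1=(1.2573, 0.0068)
step 3: x0=(0.4406, 0.9003) x1=(1.2400, 0.0311)
step 4: x0=(0.4784, 0.8594) x1=(1.2218, 0.0566)
step 5: x0=(0.5172, 0.8174) x1=(1.2018, 0.0839)
step 6: x0=(0.5575, 0.7737) x1=(1.1791, 0.1142)
step 7: x0=(0.6003, 0.7275) x1=(1.1521, 0.1490)
step 8: x0=(0.6441, 0.6803) x1=(1.1233, 0.1856)
step 9: x0=(0.6527, 0.6692) x1=(1.1561, 0.1588)
step 10: x0=(0.6451, 0.6747) x1=(1.2175, 0.1030)
step 11: x0=(0.6390, 0.6786) x1=(1.2761, 0.0498)
step 12: x0=(0.6355, 0.6799) x1=(1.3302, 0.0012)
step 13: x0=(0.6340, 0.6794) x1=(1.3809, -0.0441)
step 14: x0=(0.6338, 0.6776) x1=(1.4292, -0.0871)
step 15: x0=(0.6346, 0.6748) x1=(1.4758, -0.1284)
step 16: x0=(0.6361, 0.6713) x1=(1.5211, -0.1686)
step 17: x0=(0.6381, 0.6674) x1=(1.5656, -0.2080)
step 18: x0=(0.6405, 0.6631) x1=(1.6094, -0.2466)
step 19: x0=(0.6432, 0.6585) x1=(1.6527, -0.2848)

yes, particle 1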